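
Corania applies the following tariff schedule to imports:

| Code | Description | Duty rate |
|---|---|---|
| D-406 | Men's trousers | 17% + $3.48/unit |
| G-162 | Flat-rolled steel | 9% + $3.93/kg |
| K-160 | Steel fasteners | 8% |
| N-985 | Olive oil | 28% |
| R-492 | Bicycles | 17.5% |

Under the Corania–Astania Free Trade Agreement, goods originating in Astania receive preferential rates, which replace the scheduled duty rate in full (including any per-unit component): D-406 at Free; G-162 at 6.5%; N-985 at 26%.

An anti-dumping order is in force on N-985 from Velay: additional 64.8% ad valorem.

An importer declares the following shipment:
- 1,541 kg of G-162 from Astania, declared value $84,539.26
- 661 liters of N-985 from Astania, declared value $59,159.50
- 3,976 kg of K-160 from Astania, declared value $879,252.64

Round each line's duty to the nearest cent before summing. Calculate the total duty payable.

$91,216.73

Line 1 (G-162, Astania, 1,541 kg, $84,539.26):
Base rate for G-162 is 9% + $3.93/kg.
Origin Astania qualifies under the Corania–Astania agreement and G-162 is covered: preferential rate 6.5% applies instead.
Duty = $84,539.26 × 6.5% = $5,495.05.
Line 2 (N-985, Astania, 661 liters, $59,159.50):
Base rate for N-985 is 28%.
Origin Astania qualifies under the Corania–Astania agreement and N-985 is covered: preferential rate 26% applies instead.
The additional-duty order on N-985 targets Velay, not Astania; it does not apply.
Duty = $59,159.50 × 26% = $15,381.47.
Line 3 (K-160, Astania, 3,976 kg, $879,252.64):
Base rate for K-160 is 8%.
Origin Astania is the FTA partner but K-160 is not on the preference list; base rate stands.
Duty = $879,252.64 × 8% = $70,340.21.
Total = $5,495.05 + $15,381.47 + $70,340.21 = $91,216.73.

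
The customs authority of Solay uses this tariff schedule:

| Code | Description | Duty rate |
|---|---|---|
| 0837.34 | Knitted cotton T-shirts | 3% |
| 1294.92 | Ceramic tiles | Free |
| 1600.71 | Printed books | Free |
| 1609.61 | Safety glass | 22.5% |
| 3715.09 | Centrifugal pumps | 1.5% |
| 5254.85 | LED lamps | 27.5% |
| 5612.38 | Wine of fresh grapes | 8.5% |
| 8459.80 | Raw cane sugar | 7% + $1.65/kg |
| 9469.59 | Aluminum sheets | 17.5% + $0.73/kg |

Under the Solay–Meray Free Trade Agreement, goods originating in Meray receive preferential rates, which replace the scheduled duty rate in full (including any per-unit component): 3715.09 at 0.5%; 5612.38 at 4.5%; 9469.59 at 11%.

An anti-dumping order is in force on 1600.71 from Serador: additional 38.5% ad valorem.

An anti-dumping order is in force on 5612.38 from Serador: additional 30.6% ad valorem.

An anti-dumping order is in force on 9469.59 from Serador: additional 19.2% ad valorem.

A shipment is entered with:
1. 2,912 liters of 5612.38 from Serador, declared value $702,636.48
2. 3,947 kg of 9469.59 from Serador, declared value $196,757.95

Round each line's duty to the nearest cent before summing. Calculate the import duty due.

$349,822.34

Line 1 (5612.38, Serador, 2,912 liters, $702,636.48):
Base rate for 5612.38 is 8.5%.
5612.38 has an FTA preferential rate, but origin Serador is not Meray; base rate stands.
Additional duty on 5612.38 from Serador: +30.6%. Applied ad valorem rate: 8.5% + 30.6% = 39.1%.
Duty = $702,636.48 × 39.1% = $274,730.86.
Line 2 (9469.59, Serador, 3,947 kg, $196,757.95):
Base rate for 9469.59 is 17.5% + $0.73/kg.
9469.59 has an FTA preferential rate, but origin Serador is not Meray; base rate stands.
Additional duty on 9469.59 from Serador: +19.2%. Applied ad valorem rate: 17.5% + 19.2% = 36.7%.
Duty = $196,757.95 × 36.7% + 3,947 × $0.73 = $75,091.48.
Total = $274,730.86 + $75,091.48 = $349,822.34.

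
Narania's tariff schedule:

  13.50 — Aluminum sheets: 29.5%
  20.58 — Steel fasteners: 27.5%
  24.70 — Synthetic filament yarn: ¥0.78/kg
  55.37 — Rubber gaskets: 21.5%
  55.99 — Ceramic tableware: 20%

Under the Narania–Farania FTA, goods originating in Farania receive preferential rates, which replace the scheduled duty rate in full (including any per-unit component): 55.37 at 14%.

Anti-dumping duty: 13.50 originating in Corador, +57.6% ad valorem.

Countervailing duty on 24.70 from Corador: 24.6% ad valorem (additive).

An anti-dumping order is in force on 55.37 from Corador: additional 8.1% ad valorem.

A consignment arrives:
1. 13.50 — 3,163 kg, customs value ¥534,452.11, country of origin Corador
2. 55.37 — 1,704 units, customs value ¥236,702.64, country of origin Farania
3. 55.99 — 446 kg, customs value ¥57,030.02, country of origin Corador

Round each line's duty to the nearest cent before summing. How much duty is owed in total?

Line 1 (13.50, Corador, 3,163 kg, ¥534,452.11):
Base rate for 13.50 is 29.5%.
Additional duty on 13.50 from Corador: +57.6%. Applied ad valorem rate: 29.5% + 57.6% = 87.1%.
Duty = ¥534,452.11 × 87.1% = ¥465,507.79.
Line 2 (55.37, Farania, 1,704 units, ¥236,702.64):
Base rate for 55.37 is 21.5%.
Origin Farania qualifies under the Narania–Farania agreement and 55.37 is covered: preferential rate 14% applies instead.
The additional-duty order on 55.37 targets Corador, not Farania; it does not apply.
Duty = ¥236,702.64 × 14% = ¥33,138.37.
Line 3 (55.99, Corador, 446 kg, ¥57,030.02):
Base rate for 55.99 is 20%.
Duty = ¥57,030.02 × 20% = ¥11,406.00.
Total = ¥465,507.79 + ¥33,138.37 + ¥11,406.00 = ¥510,052.16.

¥510,052.16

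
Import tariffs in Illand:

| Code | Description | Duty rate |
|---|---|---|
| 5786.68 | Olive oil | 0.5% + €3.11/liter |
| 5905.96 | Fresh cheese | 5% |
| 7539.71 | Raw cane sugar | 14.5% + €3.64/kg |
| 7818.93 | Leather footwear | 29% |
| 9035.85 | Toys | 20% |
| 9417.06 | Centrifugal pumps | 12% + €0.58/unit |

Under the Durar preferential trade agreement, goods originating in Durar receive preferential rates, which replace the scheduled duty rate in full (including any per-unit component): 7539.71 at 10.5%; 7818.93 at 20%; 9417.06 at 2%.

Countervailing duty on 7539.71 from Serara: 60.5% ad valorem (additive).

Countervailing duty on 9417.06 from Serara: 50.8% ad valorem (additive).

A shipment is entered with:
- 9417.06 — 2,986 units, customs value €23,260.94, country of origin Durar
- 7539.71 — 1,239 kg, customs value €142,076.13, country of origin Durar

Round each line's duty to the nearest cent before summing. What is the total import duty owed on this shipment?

Line 1 (9417.06, Durar, 2,986 units, €23,260.94):
Base rate for 9417.06 is 12% + €0.58/unit.
Origin Durar qualifies under the Illand–Durar agreement and 9417.06 is covered: preferential rate 2% applies instead.
The additional-duty order on 9417.06 targets Serara, not Durar; it does not apply.
Duty = €23,260.94 × 2% = €465.22.
Line 2 (7539.71, Durar, 1,239 kg, €142,076.13):
Base rate for 7539.71 is 14.5% + €3.64/kg.
Origin Durar qualifies under the Illand–Durar agreement and 7539.71 is covered: preferential rate 10.5% applies instead.
The additional-duty order on 7539.71 targets Serara, not Durar; it does not apply.
Duty = €142,076.13 × 10.5% = €14,917.99.
Total = €465.22 + €14,917.99 = €15,383.21.

€15,383.21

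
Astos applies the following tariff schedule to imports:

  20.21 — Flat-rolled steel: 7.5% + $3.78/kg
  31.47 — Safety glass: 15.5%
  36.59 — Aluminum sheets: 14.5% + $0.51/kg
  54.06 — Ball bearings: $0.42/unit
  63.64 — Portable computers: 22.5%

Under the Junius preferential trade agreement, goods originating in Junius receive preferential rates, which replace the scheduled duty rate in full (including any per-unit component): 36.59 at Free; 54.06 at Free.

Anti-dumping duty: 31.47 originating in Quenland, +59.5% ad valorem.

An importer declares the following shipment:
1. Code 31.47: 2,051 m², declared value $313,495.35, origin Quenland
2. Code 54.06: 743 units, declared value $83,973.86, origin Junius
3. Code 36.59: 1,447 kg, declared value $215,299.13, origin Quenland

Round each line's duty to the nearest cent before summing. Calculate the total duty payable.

Line 1 (31.47, Quenland, 2,051 m², $313,495.35):
Base rate for 31.47 is 15.5%.
Additional duty on 31.47 from Quenland: +59.5%. Applied ad valorem rate: 15.5% + 59.5% = 75%.
Duty = $313,495.35 × 75% = $235,121.51.
Line 2 (54.06, Junius, 743 units, $83,973.86):
Base rate for 54.06 is $0.42/unit.
Origin Junius qualifies under the Astos–Junius agreement and 54.06 is covered: preferential rate Free applies instead.
Duty = $83,973.86 × 0% = $0.00.
Line 3 (36.59, Quenland, 1,447 kg, $215,299.13):
Base rate for 36.59 is 14.5% + $0.51/kg.
36.59 has an FTA preferential rate, but origin Quenland is not Junius; base rate stands.
Duty = $215,299.13 × 14.5% + 1,447 × $0.51 = $31,956.34.
Total = $235,121.51 + $0.00 + $31,956.34 = $267,077.85.

$267,077.85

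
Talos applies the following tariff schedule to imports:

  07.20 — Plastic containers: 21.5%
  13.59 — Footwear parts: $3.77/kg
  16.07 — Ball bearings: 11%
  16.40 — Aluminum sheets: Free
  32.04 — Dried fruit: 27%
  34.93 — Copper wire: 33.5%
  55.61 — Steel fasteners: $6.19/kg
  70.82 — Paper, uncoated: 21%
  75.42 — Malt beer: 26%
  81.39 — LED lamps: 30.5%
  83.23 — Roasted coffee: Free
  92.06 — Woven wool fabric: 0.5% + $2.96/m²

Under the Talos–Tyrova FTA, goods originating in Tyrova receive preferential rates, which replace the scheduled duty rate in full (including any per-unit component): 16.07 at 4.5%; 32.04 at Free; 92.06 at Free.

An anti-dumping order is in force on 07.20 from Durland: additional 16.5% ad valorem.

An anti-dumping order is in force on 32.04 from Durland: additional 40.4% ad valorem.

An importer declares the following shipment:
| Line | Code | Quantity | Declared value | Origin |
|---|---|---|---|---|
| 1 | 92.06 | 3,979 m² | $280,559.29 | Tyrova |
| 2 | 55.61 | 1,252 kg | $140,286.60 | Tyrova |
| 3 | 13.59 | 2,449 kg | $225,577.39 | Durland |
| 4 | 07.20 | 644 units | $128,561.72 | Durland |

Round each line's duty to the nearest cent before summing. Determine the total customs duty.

$65,836.06

Line 1 (92.06, Tyrova, 3,979 m², $280,559.29):
Base rate for 92.06 is 0.5% + $2.96/m².
Origin Tyrova qualifies under the Talos–Tyrova agreement and 92.06 is covered: preferential rate Free applies instead.
Duty = $280,559.29 × 0% = $0.00.
Line 2 (55.61, Tyrova, 1,252 kg, $140,286.60):
Base rate for 55.61 is $6.19/kg.
Origin Tyrova is the FTA partner but 55.61 is not on the preference list; base rate stands.
Duty = 1,252 × $6.19 = $7,749.88.
Line 3 (13.59, Durland, 2,449 kg, $225,577.39):
Base rate for 13.59 is $3.77/kg.
Duty = 2,449 × $3.77 = $9,232.73.
Line 4 (07.20, Durland, 644 units, $128,561.72):
Base rate for 07.20 is 21.5%.
Additional duty on 07.20 from Durland: +16.5%. Applied ad valorem rate: 21.5% + 16.5% = 38%.
Duty = $128,561.72 × 38% = $48,853.45.
Total = $0.00 + $7,749.88 + $9,232.73 + $48,853.45 = $65,836.06.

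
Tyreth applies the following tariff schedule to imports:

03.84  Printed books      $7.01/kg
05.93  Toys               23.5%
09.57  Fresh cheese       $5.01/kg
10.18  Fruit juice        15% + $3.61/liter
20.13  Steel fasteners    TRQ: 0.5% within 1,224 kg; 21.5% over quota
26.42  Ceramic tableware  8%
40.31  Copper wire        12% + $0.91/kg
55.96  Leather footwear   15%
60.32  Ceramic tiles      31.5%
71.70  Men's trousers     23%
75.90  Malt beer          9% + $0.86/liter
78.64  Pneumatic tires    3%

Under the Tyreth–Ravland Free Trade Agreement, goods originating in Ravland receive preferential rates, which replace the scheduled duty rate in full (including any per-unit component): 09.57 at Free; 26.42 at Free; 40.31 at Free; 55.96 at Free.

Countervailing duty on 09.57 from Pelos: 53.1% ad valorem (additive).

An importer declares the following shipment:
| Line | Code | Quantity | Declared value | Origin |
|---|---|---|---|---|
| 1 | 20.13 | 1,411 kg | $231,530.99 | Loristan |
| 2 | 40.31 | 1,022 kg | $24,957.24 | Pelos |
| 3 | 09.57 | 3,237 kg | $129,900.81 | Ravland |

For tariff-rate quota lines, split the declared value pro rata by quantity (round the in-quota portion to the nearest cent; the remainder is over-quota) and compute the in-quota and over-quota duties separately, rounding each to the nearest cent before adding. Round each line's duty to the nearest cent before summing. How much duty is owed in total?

$11,526.36

Line 1 (20.13, Loristan, 1,411 kg, $231,530.99):
Code 20.13 is under a tariff-rate quota (threshold 1,224 kg). In-quota: 1,224 kg at 0.5%; over-quota: 187 kg at 21.5%.
Pro-rata value split: in-quota = $231,530.99 × 1,224/1,411 = $200,846.16; over-quota = $231,530.99 − $200,846.16 = $30,684.83.
In-quota duty = $200,846.16 × 0.5% = $1,004.23. Over-quota duty = $30,684.83 × 21.5% = $6,597.24.
Line duty = $1,004.23 + $6,597.24 = $7,601.47.
Line 2 (40.31, Pelos, 1,022 kg, $24,957.24):
Base rate for 40.31 is 12% + $0.91/kg.
40.31 has an FTA preferential rate, but origin Pelos is not Ravland; base rate stands.
Duty = $24,957.24 × 12% + 1,022 × $0.91 = $3,924.89.
Line 3 (09.57, Ravland, 3,237 kg, $129,900.81):
Base rate for 09.57 is $5.01/kg.
Origin Ravland qualifies under the Tyreth–Ravland agreement and 09.57 is covered: preferential rate Free applies instead.
The additional-duty order on 09.57 targets Pelos, not Ravland; it does not apply.
Duty = $129,900.81 × 0% = $0.00.
Total = $7,601.47 + $3,924.89 + $0.00 = $11,526.36.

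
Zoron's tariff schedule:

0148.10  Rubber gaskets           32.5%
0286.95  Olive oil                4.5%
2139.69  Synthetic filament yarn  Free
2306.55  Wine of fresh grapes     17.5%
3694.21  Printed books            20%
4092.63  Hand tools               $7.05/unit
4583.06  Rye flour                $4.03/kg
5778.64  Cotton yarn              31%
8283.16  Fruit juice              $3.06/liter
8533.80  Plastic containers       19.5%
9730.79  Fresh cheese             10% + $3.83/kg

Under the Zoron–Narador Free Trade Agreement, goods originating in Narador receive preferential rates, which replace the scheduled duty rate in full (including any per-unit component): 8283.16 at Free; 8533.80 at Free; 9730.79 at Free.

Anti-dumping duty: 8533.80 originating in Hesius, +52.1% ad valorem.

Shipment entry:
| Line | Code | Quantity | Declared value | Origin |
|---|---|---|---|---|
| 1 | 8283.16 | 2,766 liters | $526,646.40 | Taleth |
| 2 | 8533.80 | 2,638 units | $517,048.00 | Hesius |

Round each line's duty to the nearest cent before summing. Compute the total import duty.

$378,670.33

Line 1 (8283.16, Taleth, 2,766 liters, $526,646.40):
Base rate for 8283.16 is $3.06/liter.
8283.16 has an FTA preferential rate, but origin Taleth is not Narador; base rate stands.
Duty = 2,766 × $3.06 = $8,463.96.
Line 2 (8533.80, Hesius, 2,638 units, $517,048.00):
Base rate for 8533.80 is 19.5%.
8533.80 has an FTA preferential rate, but origin Hesius is not Narador; base rate stands.
Additional duty on 8533.80 from Hesius: +52.1%. Applied ad valorem rate: 19.5% + 52.1% = 71.6%.
Duty = $517,048.00 × 71.6% = $370,206.37.
Total = $8,463.96 + $370,206.37 = $378,670.33.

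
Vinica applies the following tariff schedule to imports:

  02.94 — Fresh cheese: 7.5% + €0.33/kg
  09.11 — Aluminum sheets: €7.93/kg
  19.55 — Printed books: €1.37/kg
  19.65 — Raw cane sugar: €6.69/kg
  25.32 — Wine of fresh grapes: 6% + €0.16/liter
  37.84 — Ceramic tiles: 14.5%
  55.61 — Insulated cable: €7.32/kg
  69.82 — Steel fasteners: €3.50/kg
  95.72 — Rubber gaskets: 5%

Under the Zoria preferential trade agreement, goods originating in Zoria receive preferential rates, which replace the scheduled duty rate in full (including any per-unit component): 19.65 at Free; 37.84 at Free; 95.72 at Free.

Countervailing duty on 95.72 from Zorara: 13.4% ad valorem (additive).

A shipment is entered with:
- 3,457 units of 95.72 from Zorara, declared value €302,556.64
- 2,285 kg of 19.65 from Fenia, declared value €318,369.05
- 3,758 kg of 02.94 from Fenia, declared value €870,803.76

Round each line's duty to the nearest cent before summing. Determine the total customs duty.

€137,507.49

Line 1 (95.72, Zorara, 3,457 units, €302,556.64):
Base rate for 95.72 is 5%.
95.72 has an FTA preferential rate, but origin Zorara is not Zoria; base rate stands.
Additional duty on 95.72 from Zorara: +13.4%. Applied ad valorem rate: 5% + 13.4% = 18.4%.
Duty = €302,556.64 × 18.4% = €55,670.42.
Line 2 (19.65, Fenia, 2,285 kg, €318,369.05):
Base rate for 19.65 is €6.69/kg.
19.65 has an FTA preferential rate, but origin Fenia is not Zoria; base rate stands.
Duty = 2,285 × €6.69 = €15,286.65.
Line 3 (02.94, Fenia, 3,758 kg, €870,803.76):
Base rate for 02.94 is 7.5% + €0.33/kg.
Duty = €870,803.76 × 7.5% + 3,758 × €0.33 = €66,550.42.
Total = €55,670.42 + €15,286.65 + €66,550.42 = €137,507.49.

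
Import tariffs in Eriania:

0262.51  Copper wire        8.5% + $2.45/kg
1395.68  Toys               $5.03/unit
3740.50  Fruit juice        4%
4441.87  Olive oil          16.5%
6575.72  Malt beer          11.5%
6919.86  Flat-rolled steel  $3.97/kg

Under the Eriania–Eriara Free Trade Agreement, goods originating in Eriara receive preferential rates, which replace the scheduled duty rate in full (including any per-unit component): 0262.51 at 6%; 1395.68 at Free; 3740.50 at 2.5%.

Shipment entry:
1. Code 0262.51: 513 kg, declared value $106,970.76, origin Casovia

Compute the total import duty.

$10,349.36

Line 1 (0262.51, Casovia, 513 kg, $106,970.76):
Base rate for 0262.51 is 8.5% + $2.45/kg.
0262.51 has an FTA preferential rate, but origin Casovia is not Eriara; base rate stands.
Duty = $106,970.76 × 8.5% + 513 × $2.45 = $10,349.36.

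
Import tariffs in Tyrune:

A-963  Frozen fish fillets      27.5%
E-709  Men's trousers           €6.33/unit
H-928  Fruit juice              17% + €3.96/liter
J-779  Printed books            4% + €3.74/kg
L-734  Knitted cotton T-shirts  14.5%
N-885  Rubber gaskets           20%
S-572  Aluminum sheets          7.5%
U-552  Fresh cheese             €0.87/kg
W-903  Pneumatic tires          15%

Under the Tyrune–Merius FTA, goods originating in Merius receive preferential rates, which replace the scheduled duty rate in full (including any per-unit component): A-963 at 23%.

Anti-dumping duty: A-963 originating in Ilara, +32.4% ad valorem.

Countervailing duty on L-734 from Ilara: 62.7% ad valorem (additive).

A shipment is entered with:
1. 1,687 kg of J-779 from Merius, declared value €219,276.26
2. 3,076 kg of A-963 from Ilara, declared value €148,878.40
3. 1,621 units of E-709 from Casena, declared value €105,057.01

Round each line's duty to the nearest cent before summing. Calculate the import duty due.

€114,519.52

Line 1 (J-779, Merius, 1,687 kg, €219,276.26):
Base rate for J-779 is 4% + €3.74/kg.
Origin Merius is the FTA partner but J-779 is not on the preference list; base rate stands.
Duty = €219,276.26 × 4% + 1,687 × €3.74 = €15,080.43.
Line 2 (A-963, Ilara, 3,076 kg, €148,878.40):
Base rate for A-963 is 27.5%.
A-963 has an FTA preferential rate, but origin Ilara is not Merius; base rate stands.
Additional duty on A-963 from Ilara: +32.4%. Applied ad valorem rate: 27.5% + 32.4% = 59.9%.
Duty = €148,878.40 × 59.9% = €89,178.16.
Line 3 (E-709, Casena, 1,621 units, €105,057.01):
Base rate for E-709 is €6.33/unit.
Duty = 1,621 × €6.33 = €10,260.93.
Total = €15,080.43 + €89,178.16 + €10,260.93 = €114,519.52.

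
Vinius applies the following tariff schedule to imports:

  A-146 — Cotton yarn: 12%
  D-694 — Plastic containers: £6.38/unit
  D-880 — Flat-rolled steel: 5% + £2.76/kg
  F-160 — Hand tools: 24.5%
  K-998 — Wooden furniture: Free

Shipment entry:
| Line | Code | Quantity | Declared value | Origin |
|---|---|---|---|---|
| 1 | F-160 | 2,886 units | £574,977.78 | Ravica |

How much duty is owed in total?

£140,869.56

Line 1 (F-160, Ravica, 2,886 units, £574,977.78):
Base rate for F-160 is 24.5%.
Duty = £574,977.78 × 24.5% = £140,869.56.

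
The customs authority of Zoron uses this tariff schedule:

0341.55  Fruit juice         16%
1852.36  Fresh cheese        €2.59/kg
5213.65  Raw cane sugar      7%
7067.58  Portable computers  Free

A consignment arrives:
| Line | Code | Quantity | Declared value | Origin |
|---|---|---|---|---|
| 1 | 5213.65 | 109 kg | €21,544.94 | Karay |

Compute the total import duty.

Line 1 (5213.65, Karay, 109 kg, €21,544.94):
Base rate for 5213.65 is 7%.
Duty = €21,544.94 × 7% = €1,508.15.

€1,508.15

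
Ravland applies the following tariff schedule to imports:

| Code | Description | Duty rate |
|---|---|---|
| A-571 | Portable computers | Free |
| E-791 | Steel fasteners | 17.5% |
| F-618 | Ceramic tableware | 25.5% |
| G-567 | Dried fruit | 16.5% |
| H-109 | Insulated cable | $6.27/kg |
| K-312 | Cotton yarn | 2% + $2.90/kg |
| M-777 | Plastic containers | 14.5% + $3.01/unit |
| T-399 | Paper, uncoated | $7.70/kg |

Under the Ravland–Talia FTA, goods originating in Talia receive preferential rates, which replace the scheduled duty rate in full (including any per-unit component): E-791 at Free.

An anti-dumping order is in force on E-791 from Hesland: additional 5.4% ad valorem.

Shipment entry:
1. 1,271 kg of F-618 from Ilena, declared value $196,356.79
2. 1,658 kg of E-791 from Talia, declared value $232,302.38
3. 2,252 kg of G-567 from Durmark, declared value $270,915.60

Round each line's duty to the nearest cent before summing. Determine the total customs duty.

$94,772.05

Line 1 (F-618, Ilena, 1,271 kg, $196,356.79):
Base rate for F-618 is 25.5%.
Duty = $196,356.79 × 25.5% = $50,070.98.
Line 2 (E-791, Talia, 1,658 kg, $232,302.38):
Base rate for E-791 is 17.5%.
Origin Talia qualifies under the Ravland–Talia agreement and E-791 is covered: preferential rate Free applies instead.
The additional-duty order on E-791 targets Hesland, not Talia; it does not apply.
Duty = $232,302.38 × 0% = $0.00.
Line 3 (G-567, Durmark, 2,252 kg, $270,915.60):
Base rate for G-567 is 16.5%.
Duty = $270,915.60 × 16.5% = $44,701.07.
Total = $50,070.98 + $0.00 + $44,701.07 = $94,772.05.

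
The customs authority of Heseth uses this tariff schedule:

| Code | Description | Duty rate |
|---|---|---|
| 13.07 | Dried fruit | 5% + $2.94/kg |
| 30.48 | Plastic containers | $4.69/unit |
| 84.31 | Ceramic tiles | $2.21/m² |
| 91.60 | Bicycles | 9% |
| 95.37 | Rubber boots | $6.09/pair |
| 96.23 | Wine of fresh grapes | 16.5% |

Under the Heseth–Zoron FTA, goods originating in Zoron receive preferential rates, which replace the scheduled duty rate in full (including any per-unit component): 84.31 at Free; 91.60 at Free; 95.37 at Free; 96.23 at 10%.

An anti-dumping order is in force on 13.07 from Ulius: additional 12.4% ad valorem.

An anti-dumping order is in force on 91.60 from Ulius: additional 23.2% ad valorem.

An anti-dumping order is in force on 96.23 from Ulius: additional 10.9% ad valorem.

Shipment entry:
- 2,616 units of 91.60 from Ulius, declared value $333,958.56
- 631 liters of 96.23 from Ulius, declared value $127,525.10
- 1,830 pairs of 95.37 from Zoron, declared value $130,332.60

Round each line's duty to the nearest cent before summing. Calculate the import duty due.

$142,476.54

Line 1 (91.60, Ulius, 2,616 units, $333,958.56):
Base rate for 91.60 is 9%.
91.60 has an FTA preferential rate, but origin Ulius is not Zoron; base rate stands.
Additional duty on 91.60 from Ulius: +23.2%. Applied ad valorem rate: 9% + 23.2% = 32.2%.
Duty = $333,958.56 × 32.2% = $107,534.66.
Line 2 (96.23, Ulius, 631 liters, $127,525.10):
Base rate for 96.23 is 16.5%.
96.23 has an FTA preferential rate, but origin Ulius is not Zoron; base rate stands.
Additional duty on 96.23 from Ulius: +10.9%. Applied ad valorem rate: 16.5% + 10.9% = 27.4%.
Duty = $127,525.10 × 27.4% = $34,941.88.
Line 3 (95.37, Zoron, 1,830 pairs, $130,332.60):
Base rate for 95.37 is $6.09/pair.
Origin Zoron qualifies under the Heseth–Zoron agreement and 95.37 is covered: preferential rate Free applies instead.
Duty = $130,332.60 × 0% = $0.00.
Total = $107,534.66 + $34,941.88 + $0.00 = $142,476.54.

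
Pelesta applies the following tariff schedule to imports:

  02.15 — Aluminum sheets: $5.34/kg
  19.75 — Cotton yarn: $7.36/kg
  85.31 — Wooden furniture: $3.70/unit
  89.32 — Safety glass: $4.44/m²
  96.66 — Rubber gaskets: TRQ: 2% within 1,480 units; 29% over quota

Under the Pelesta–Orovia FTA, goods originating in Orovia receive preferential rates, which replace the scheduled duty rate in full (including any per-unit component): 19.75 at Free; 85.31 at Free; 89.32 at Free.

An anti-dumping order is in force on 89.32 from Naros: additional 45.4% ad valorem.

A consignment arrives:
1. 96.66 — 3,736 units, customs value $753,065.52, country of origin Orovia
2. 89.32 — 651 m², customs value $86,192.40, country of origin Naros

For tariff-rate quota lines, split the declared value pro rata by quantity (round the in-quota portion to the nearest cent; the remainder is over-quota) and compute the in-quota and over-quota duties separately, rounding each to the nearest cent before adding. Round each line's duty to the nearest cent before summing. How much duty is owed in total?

$179,863.42

Line 1 (96.66, Orovia, 3,736 units, $753,065.52):
Code 96.66 is under a tariff-rate quota (threshold 1,480 units). In-quota: 1,480 units at 2%; over-quota: 2,256 units at 29%.
Pro-rata value split: in-quota = $753,065.52 × 1,480/3,736 = $298,323.60; over-quota = $753,065.52 − $298,323.60 = $454,741.92.
In-quota duty = $298,323.60 × 2% = $5,966.47. Over-quota duty = $454,741.92 × 29% = $131,875.16.
Line duty = $5,966.47 + $131,875.16 = $137,841.63.
Line 2 (89.32, Naros, 651 m², $86,192.40):
Base rate for 89.32 is $4.44/m².
89.32 has an FTA preferential rate, but origin Naros is not Orovia; base rate stands.
Additional duty on 89.32 from Naros: +45.4% ad valorem. Applied ad valorem rate = 45.4%.
Duty = $86,192.40 × 45.4% + 651 × $4.44 = $42,021.79.
Total = $137,841.63 + $42,021.79 = $179,863.42.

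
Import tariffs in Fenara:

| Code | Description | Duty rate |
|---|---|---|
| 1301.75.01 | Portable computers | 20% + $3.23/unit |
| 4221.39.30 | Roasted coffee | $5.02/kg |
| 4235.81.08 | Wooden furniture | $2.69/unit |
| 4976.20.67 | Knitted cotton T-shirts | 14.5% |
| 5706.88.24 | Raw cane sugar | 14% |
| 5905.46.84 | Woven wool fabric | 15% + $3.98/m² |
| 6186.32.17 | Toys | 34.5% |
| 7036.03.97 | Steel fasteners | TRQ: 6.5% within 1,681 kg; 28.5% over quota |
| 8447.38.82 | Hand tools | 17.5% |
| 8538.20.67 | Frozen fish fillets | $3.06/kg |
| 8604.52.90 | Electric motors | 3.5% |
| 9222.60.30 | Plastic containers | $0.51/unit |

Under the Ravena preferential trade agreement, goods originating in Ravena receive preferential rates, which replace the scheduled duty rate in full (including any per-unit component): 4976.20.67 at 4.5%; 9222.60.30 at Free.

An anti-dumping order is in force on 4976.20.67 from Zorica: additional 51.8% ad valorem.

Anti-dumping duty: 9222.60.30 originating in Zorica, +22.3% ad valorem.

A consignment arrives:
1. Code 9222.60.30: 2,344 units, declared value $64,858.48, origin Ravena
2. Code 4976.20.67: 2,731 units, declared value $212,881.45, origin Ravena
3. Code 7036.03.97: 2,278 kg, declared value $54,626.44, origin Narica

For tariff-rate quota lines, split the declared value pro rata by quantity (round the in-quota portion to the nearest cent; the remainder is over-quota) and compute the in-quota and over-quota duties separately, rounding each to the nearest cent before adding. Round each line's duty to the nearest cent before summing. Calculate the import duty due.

$16,279.92

Line 1 (9222.60.30, Ravena, 2,344 units, $64,858.48):
Base rate for 9222.60.30 is $0.51/unit.
Origin Ravena qualifies under the Fenara–Ravena agreement and 9222.60.30 is covered: preferential rate Free applies instead.
The additional-duty order on 9222.60.30 targets Zorica, not Ravena; it does not apply.
Duty = $64,858.48 × 0% = $0.00.
Line 2 (4976.20.67, Ravena, 2,731 units, $212,881.45):
Base rate for 4976.20.67 is 14.5%.
Origin Ravena qualifies under the Fenara–Ravena agreement and 4976.20.67 is covered: preferential rate 4.5% applies instead.
The additional-duty order on 4976.20.67 targets Zorica, not Ravena; it does not apply.
Duty = $212,881.45 × 4.5% = $9,579.67.
Line 3 (7036.03.97, Narica, 2,278 kg, $54,626.44):
Code 7036.03.97 is under a tariff-rate quota (threshold 1,681 kg). In-quota: 1,681 kg at 6.5%; over-quota: 597 kg at 28.5%.
Pro-rata value split: in-quota = $54,626.44 × 1,681/2,278 = $40,310.38; over-quota = $54,626.44 − $40,310.38 = $14,316.06.
In-quota duty = $40,310.38 × 6.5% = $2,620.17. Over-quota duty = $14,316.06 × 28.5% = $4,080.08.
Line duty = $2,620.17 + $4,080.08 = $6,700.25.
Total = $0.00 + $9,579.67 + $6,700.25 = $16,279.92.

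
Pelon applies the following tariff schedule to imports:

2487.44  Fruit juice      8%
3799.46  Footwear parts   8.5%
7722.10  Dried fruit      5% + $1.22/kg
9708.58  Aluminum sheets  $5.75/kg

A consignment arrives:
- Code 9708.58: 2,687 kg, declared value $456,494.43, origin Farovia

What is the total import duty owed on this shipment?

$15,450.25

Line 1 (9708.58, Farovia, 2,687 kg, $456,494.43):
Base rate for 9708.58 is $5.75/kg.
Duty = 2,687 × $5.75 = $15,450.25.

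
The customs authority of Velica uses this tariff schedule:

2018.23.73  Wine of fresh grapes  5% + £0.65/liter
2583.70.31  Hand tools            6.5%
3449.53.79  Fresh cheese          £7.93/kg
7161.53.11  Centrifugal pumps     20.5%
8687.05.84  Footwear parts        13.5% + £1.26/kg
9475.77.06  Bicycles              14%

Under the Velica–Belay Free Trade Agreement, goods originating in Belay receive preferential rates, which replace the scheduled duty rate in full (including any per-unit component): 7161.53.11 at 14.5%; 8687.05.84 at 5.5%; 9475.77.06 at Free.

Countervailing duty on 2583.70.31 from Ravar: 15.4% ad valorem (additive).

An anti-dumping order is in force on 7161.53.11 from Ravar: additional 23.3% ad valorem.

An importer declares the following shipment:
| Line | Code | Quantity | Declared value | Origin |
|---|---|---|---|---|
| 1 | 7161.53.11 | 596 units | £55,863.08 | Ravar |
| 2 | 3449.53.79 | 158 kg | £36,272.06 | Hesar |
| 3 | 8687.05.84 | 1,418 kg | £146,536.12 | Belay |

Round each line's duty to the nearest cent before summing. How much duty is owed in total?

£33,780.46

Line 1 (7161.53.11, Ravar, 596 units, £55,863.08):
Base rate for 7161.53.11 is 20.5%.
7161.53.11 has an FTA preferential rate, but origin Ravar is not Belay; base rate stands.
Additional duty on 7161.53.11 from Ravar: +23.3%. Applied ad valorem rate: 20.5% + 23.3% = 43.8%.
Duty = £55,863.08 × 43.8% = £24,468.03.
Line 2 (3449.53.79, Hesar, 158 kg, £36,272.06):
Base rate for 3449.53.79 is £7.93/kg.
Duty = 158 × £7.93 = £1,252.94.
Line 3 (8687.05.84, Belay, 1,418 kg, £146,536.12):
Base rate for 8687.05.84 is 13.5% + £1.26/kg.
Origin Belay qualifies under the Velica–Belay agreement and 8687.05.84 is covered: preferential rate 5.5% applies instead.
Duty = £146,536.12 × 5.5% = £8,059.49.
Total = £24,468.03 + £1,252.94 + £8,059.49 = £33,780.46.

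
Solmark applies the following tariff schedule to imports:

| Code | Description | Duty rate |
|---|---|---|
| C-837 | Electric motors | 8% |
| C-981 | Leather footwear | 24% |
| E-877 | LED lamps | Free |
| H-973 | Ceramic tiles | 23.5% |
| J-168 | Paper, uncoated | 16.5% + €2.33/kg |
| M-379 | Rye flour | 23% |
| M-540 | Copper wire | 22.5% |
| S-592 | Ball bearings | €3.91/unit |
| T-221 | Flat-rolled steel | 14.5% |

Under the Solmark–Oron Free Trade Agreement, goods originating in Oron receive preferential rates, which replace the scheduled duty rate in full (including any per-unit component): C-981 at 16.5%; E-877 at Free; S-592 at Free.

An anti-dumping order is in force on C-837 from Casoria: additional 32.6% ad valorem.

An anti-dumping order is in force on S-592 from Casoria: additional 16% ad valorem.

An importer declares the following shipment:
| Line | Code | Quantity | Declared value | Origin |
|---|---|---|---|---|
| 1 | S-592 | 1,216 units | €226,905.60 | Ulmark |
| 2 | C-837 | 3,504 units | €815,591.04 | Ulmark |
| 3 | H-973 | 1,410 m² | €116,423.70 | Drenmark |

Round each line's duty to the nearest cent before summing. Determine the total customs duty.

€97,361.41

Line 1 (S-592, Ulmark, 1,216 units, €226,905.60):
Base rate for S-592 is €3.91/unit.
S-592 has an FTA preferential rate, but origin Ulmark is not Oron; base rate stands.
The additional-duty order on S-592 targets Casoria, not Ulmark; it does not apply.
Duty = 1,216 × €3.91 = €4,754.56.
Line 2 (C-837, Ulmark, 3,504 units, €815,591.04):
Base rate for C-837 is 8%.
The additional-duty order on C-837 targets Casoria, not Ulmark; it does not apply.
Duty = €815,591.04 × 8% = €65,247.28.
Line 3 (H-973, Drenmark, 1,410 m², €116,423.70):
Base rate for H-973 is 23.5%.
Duty = €116,423.70 × 23.5% = €27,359.57.
Total = €4,754.56 + €65,247.28 + €27,359.57 = €97,361.41.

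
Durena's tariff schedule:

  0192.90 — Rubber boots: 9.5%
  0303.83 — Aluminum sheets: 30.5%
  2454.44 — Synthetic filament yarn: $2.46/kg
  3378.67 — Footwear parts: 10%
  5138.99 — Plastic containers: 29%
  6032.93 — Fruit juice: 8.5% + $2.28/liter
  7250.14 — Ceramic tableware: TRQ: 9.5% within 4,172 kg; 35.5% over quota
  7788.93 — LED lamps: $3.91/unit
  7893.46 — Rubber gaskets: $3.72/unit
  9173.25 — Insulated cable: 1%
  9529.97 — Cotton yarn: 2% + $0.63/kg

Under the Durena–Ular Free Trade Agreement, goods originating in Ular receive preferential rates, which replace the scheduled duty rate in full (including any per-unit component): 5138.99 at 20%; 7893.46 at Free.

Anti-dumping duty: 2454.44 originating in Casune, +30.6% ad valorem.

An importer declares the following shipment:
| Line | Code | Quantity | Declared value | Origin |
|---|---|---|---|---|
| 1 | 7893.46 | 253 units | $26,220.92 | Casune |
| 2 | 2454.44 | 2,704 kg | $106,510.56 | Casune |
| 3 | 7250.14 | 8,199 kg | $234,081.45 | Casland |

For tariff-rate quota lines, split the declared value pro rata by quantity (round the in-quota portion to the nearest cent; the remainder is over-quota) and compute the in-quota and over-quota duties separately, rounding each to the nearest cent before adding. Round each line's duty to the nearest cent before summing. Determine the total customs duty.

Line 1 (7893.46, Casune, 253 units, $26,220.92):
Base rate for 7893.46 is $3.72/unit.
7893.46 has an FTA preferential rate, but origin Casune is not Ular; base rate stands.
Duty = 253 × $3.72 = $941.16.
Line 2 (2454.44, Casune, 2,704 kg, $106,510.56):
Base rate for 2454.44 is $2.46/kg.
Additional duty on 2454.44 from Casune: +30.6% ad valorem. Applied ad valorem rate = 30.6%.
Duty = $106,510.56 × 30.6% + 2,704 × $2.46 = $39,244.07.
Line 3 (7250.14, Casland, 8,199 kg, $234,081.45):
Code 7250.14 is under a tariff-rate quota (threshold 4,172 kg). In-quota: 4,172 kg at 9.5%; over-quota: 4,027 kg at 35.5%.
Pro-rata value split: in-quota = $234,081.45 × 4,172/8,199 = $119,110.60; over-quota = $234,081.45 − $119,110.60 = $114,970.85.
In-quota duty = $119,110.60 × 9.5% = $11,315.51. Over-quota duty = $114,970.85 × 35.5% = $40,814.65.
Line duty = $11,315.51 + $40,814.65 = $52,130.16.
Total = $941.16 + $39,244.07 + $52,130.16 = $92,315.39.

$92,315.39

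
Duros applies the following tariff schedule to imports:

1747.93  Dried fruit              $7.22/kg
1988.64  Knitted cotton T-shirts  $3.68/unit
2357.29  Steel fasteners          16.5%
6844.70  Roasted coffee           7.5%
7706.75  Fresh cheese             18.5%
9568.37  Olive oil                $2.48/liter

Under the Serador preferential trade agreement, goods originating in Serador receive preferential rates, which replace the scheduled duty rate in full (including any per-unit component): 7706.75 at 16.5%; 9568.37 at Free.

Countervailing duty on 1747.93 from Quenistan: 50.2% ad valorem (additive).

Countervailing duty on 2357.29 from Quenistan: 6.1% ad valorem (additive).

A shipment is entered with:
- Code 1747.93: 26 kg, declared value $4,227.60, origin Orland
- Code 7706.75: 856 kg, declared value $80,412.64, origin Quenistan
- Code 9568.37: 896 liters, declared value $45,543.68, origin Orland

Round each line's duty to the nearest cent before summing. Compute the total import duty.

Line 1 (1747.93, Orland, 26 kg, $4,227.60):
Base rate for 1747.93 is $7.22/kg.
The additional-duty order on 1747.93 targets Quenistan, not Orland; it does not apply.
Duty = 26 × $7.22 = $187.72.
Line 2 (7706.75, Quenistan, 856 kg, $80,412.64):
Base rate for 7706.75 is 18.5%.
7706.75 has an FTA preferential rate, but origin Quenistan is not Serador; base rate stands.
Duty = $80,412.64 × 18.5% = $14,876.34.
Line 3 (9568.37, Orland, 896 liters, $45,543.68):
Base rate for 9568.37 is $2.48/liter.
9568.37 has an FTA preferential rate, but origin Orland is not Serador; base rate stands.
Duty = 896 × $2.48 = $2,222.08.
Total = $187.72 + $14,876.34 + $2,222.08 = $17,286.14.

$17,286.14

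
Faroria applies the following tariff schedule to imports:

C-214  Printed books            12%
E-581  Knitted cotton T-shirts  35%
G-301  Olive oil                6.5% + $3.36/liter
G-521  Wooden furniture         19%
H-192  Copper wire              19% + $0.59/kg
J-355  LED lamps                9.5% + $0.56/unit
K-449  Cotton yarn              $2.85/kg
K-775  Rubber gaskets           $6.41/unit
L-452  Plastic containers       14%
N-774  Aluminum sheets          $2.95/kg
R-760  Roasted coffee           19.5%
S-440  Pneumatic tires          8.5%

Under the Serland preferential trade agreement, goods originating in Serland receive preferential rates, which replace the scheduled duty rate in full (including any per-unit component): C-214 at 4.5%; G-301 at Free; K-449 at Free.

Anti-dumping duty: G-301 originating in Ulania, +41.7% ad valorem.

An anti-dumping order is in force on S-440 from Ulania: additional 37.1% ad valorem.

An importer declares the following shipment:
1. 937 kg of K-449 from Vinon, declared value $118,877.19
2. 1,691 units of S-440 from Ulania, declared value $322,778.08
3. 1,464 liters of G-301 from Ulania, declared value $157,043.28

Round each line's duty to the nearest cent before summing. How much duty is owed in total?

$230,471.15

Line 1 (K-449, Vinon, 937 kg, $118,877.19):
Base rate for K-449 is $2.85/kg.
K-449 has an FTA preferential rate, but origin Vinon is not Serland; base rate stands.
Duty = 937 × $2.85 = $2,670.45.
Line 2 (S-440, Ulania, 1,691 units, $322,778.08):
Base rate for S-440 is 8.5%.
Additional duty on S-440 from Ulania: +37.1%. Applied ad valorem rate: 8.5% + 37.1% = 45.6%.
Duty = $322,778.08 × 45.6% = $147,186.80.
Line 3 (G-301, Ulania, 1,464 liters, $157,043.28):
Base rate for G-301 is 6.5% + $3.36/liter.
G-301 has an FTA preferential rate, but origin Ulania is not Serland; base rate stands.
Additional duty on G-301 from Ulania: +41.7%. Applied ad valorem rate: 6.5% + 41.7% = 48.2%.
Duty = $157,043.28 × 48.2% + 1,464 × $3.36 = $80,613.90.
Total = $2,670.45 + $147,186.80 + $80,613.90 = $230,471.15.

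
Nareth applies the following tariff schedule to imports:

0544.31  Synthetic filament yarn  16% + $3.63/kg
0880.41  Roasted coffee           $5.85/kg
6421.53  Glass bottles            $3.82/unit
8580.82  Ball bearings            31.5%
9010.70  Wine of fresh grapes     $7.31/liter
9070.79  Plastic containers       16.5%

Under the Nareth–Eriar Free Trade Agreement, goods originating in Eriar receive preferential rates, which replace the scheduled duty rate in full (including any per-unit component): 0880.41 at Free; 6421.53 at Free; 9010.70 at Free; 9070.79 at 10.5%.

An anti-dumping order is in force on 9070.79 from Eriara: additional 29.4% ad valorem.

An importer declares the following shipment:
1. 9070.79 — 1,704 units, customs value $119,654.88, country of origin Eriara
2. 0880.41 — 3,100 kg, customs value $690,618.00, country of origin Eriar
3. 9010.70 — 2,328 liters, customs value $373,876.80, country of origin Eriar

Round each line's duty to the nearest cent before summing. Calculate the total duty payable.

Line 1 (9070.79, Eriara, 1,704 units, $119,654.88):
Base rate for 9070.79 is 16.5%.
9070.79 has an FTA preferential rate, but origin Eriara is not Eriar; base rate stands.
Additional duty on 9070.79 from Eriara: +29.4%. Applied ad valorem rate: 16.5% + 29.4% = 45.9%.
Duty = $119,654.88 × 45.9% = $54,921.59.
Line 2 (0880.41, Eriar, 3,100 kg, $690,618.00):
Base rate for 0880.41 is $5.85/kg.
Origin Eriar qualifies under the Nareth–Eriar agreement and 0880.41 is covered: preferential rate Free applies instead.
Duty = $690,618.00 × 0% = $0.00.
Line 3 (9010.70, Eriar, 2,328 liters, $373,876.80):
Base rate for 9010.70 is $7.31/liter.
Origin Eriar qualifies under the Nareth–Eriar agreement and 9010.70 is covered: preferential rate Free applies instead.
Duty = $373,876.80 × 0% = $0.00.
Total = $54,921.59 + $0.00 + $0.00 = $54,921.59.

$54,921.59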